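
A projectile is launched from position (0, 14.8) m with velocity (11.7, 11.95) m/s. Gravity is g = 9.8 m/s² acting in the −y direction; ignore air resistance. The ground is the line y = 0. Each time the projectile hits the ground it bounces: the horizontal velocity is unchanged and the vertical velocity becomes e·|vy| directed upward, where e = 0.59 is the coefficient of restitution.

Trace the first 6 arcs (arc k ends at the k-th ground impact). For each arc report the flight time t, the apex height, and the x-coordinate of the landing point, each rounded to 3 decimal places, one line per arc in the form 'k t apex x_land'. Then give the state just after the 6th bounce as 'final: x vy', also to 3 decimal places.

1 3.342 22.086 39.106
2 2.505 7.688 68.417
3 1.478 2.676 85.711
4 0.872 0.932 95.914
5 0.515 0.324 101.933
6 0.304 0.113 105.485
final: 105.485 0.878

Arc 1: start y=14.800, vy=11.950 → t=3.342, apex=22.086, x_land=39.106, impact vy=-20.806
  bounce: vy ← 0.59·20.806 = 12.275
Arc 2: start y=0.000, vy=12.275 → t=2.505, apex=7.688, x_land=68.417, impact vy=-12.275
  bounce: vy ← 0.59·12.275 = 7.243
Arc 3: start y=0.000, vy=7.243 → t=1.478, apex=2.676, x_land=85.711, impact vy=-7.243
  bounce: vy ← 0.59·7.243 = 4.273
Arc 4: start y=0.000, vy=4.273 → t=0.872, apex=0.932, x_land=95.914, impact vy=-4.273
  bounce: vy ← 0.59·4.273 = 2.521
Arc 5: start y=0.000, vy=2.521 → t=0.515, apex=0.324, x_land=101.933, impact vy=-2.521
  bounce: vy ← 0.59·2.521 = 1.487
Arc 6: start y=0.000, vy=1.487 → t=0.304, apex=0.113, x_land=105.485, impact vy=-1.487
  bounce: vy ← 0.59·1.487 = 0.878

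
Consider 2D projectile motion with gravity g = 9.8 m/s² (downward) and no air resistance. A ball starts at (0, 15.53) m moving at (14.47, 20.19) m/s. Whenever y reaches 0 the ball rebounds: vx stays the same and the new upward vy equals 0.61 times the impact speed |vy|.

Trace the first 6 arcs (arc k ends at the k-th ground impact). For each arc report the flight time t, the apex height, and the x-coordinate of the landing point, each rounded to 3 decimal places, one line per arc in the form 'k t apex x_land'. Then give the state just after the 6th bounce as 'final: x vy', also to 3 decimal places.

1 4.783 36.328 69.211
2 3.322 13.518 117.278
3 2.026 5.030 146.599
4 1.236 1.872 164.485
5 0.754 0.696 175.395
6 0.460 0.259 182.050
final: 182.050 1.375

Arc 1: start y=15.530, vy=20.190 → t=4.783, apex=36.328, x_land=69.211, impact vy=-26.684
  bounce: vy ← 0.61·26.684 = 16.277
Arc 2: start y=0.000, vy=16.277 → t=3.322, apex=13.518, x_land=117.278, impact vy=-16.277
  bounce: vy ← 0.61·16.277 = 9.929
Arc 3: start y=0.000, vy=9.929 → t=2.026, apex=5.030, x_land=146.599, impact vy=-9.929
  bounce: vy ← 0.61·9.929 = 6.057
Arc 4: start y=0.000, vy=6.057 → t=1.236, apex=1.872, x_land=164.485, impact vy=-6.057
  bounce: vy ← 0.61·6.057 = 3.695
Arc 5: start y=0.000, vy=3.695 → t=0.754, apex=0.696, x_land=175.395, impact vy=-3.695
  bounce: vy ← 0.61·3.695 = 2.254
Arc 6: start y=0.000, vy=2.254 → t=0.460, apex=0.259, x_land=182.050, impact vy=-2.254
  bounce: vy ← 0.61·2.254 = 1.375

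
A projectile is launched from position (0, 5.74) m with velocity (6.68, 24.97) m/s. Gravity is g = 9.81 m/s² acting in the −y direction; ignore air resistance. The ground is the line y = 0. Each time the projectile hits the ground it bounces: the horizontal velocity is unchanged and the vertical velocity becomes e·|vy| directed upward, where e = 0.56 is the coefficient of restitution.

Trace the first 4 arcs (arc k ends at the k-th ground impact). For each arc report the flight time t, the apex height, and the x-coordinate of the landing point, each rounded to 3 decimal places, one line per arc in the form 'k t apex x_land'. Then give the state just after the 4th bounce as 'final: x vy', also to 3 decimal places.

Arc 1: start y=5.740, vy=24.970 → t=5.311, apex=37.519, x_land=35.478, impact vy=-27.132
  bounce: vy ← 0.56·27.132 = 15.194
Arc 2: start y=0.000, vy=15.194 → t=3.098, apex=11.766, x_land=56.170, impact vy=-15.194
  bounce: vy ← 0.56·15.194 = 8.508
Arc 3: start y=0.000, vy=8.508 → t=1.735, apex=3.690, x_land=67.757, impact vy=-8.508
  bounce: vy ← 0.56·8.508 = 4.765
Arc 4: start y=0.000, vy=4.765 → t=0.971, apex=1.157, x_land=74.246, impact vy=-4.765
  bounce: vy ← 0.56·4.765 = 2.668

1 5.311 37.519 35.478
2 3.098 11.766 56.170
3 1.735 3.690 67.757
4 0.971 1.157 74.246
final: 74.246 2.668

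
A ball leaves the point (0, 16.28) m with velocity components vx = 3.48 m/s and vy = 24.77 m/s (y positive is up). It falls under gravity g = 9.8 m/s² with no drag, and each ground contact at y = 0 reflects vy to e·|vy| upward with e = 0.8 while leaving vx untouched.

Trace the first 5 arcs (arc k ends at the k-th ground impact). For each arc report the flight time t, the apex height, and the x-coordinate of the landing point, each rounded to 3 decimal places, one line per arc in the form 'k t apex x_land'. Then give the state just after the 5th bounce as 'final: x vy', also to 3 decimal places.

Arc 1: start y=16.280, vy=24.770 → t=5.644, apex=47.584, x_land=19.640, impact vy=-30.539
  bounce: vy ← 0.8·30.539 = 24.431
Arc 2: start y=0.000, vy=24.431 → t=4.986, apex=30.454, x_land=36.992, impact vy=-24.431
  bounce: vy ← 0.8·24.431 = 19.545
Arc 3: start y=0.000, vy=19.545 → t=3.989, apex=19.490, x_land=50.873, impact vy=-19.545
  bounce: vy ← 0.8·19.545 = 15.636
Arc 4: start y=0.000, vy=15.636 → t=3.191, apex=12.474, x_land=61.977, impact vy=-15.636
  bounce: vy ← 0.8·15.636 = 12.509
Arc 5: start y=0.000, vy=12.509 → t=2.553, apex=7.983, x_land=70.861, impact vy=-12.509
  bounce: vy ← 0.8·12.509 = 10.007

1 5.644 47.584 19.640
2 4.986 30.454 36.992
3 3.989 19.490 50.873
4 3.191 12.474 61.977
5 2.553 7.983 70.861
final: 70.861 10.007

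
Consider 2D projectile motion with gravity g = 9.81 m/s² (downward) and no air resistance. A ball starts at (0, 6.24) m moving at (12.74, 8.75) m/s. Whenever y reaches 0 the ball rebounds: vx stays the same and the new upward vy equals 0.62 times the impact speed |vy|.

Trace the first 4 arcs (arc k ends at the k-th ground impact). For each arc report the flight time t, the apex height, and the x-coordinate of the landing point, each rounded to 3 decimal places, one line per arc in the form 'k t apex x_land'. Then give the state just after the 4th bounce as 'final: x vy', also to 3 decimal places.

1 2.330 10.142 29.683
2 1.783 3.899 52.399
3 1.106 1.499 66.484
4 0.685 0.576 75.216
final: 75.216 2.084

Arc 1: start y=6.240, vy=8.750 → t=2.330, apex=10.142, x_land=29.683, impact vy=-14.106
  bounce: vy ← 0.62·14.106 = 8.746
Arc 2: start y=0.000, vy=8.746 → t=1.783, apex=3.899, x_land=52.399, impact vy=-8.746
  bounce: vy ← 0.62·8.746 = 5.423
Arc 3: start y=0.000, vy=5.423 → t=1.106, apex=1.499, x_land=66.484, impact vy=-5.423
  bounce: vy ← 0.62·5.423 = 3.362
Arc 4: start y=0.000, vy=3.362 → t=0.685, apex=0.576, x_land=75.216, impact vy=-3.362
  bounce: vy ← 0.62·3.362 = 2.084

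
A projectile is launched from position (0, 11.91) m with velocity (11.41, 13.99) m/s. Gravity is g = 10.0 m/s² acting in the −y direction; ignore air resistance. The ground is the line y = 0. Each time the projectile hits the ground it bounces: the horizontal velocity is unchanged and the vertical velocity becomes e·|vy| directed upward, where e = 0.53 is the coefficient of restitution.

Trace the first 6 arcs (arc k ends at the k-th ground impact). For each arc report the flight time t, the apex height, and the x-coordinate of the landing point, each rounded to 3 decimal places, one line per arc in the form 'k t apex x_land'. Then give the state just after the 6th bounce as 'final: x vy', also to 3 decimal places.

1 3.482 21.696 39.730
2 2.208 6.094 64.924
3 1.170 1.712 78.277
4 0.620 0.481 85.354
5 0.329 0.135 89.105
6 0.174 0.038 91.093
final: 91.093 0.462

Arc 1: start y=11.910, vy=13.990 → t=3.482, apex=21.696, x_land=39.730, impact vy=-20.831
  bounce: vy ← 0.53·20.831 = 11.040
Arc 2: start y=0.000, vy=11.040 → t=2.208, apex=6.094, x_land=64.924, impact vy=-11.040
  bounce: vy ← 0.53·11.040 = 5.851
Arc 3: start y=0.000, vy=5.851 → t=1.170, apex=1.712, x_land=78.277, impact vy=-5.851
  bounce: vy ← 0.53·5.851 = 3.101
Arc 4: start y=0.000, vy=3.101 → t=0.620, apex=0.481, x_land=85.354, impact vy=-3.101
  bounce: vy ← 0.53·3.101 = 1.644
Arc 5: start y=0.000, vy=1.644 → t=0.329, apex=0.135, x_land=89.105, impact vy=-1.644
  bounce: vy ← 0.53·1.644 = 0.871
Arc 6: start y=0.000, vy=0.871 → t=0.174, apex=0.038, x_land=91.093, impact vy=-0.871
  bounce: vy ← 0.53·0.871 = 0.462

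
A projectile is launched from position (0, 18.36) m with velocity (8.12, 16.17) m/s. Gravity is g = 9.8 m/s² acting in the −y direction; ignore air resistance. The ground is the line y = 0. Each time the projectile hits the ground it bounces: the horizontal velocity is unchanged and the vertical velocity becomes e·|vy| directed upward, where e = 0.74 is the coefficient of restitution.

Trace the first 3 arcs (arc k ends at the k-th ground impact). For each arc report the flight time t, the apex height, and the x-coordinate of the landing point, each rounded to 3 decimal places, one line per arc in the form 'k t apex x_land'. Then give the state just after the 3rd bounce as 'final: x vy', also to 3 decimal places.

Arc 1: start y=18.360, vy=16.170 → t=4.194, apex=31.700, x_land=34.051, impact vy=-24.926
  bounce: vy ← 0.74·24.926 = 18.446
Arc 2: start y=0.000, vy=18.446 → t=3.764, apex=17.359, x_land=64.618, impact vy=-18.446
  bounce: vy ← 0.74·18.446 = 13.650
Arc 3: start y=0.000, vy=13.650 → t=2.786, apex=9.506, x_land=87.238, impact vy=-13.650
  bounce: vy ← 0.74·13.650 = 10.101

1 4.194 31.700 34.051
2 3.764 17.359 64.618
3 2.786 9.506 87.238
final: 87.238 10.101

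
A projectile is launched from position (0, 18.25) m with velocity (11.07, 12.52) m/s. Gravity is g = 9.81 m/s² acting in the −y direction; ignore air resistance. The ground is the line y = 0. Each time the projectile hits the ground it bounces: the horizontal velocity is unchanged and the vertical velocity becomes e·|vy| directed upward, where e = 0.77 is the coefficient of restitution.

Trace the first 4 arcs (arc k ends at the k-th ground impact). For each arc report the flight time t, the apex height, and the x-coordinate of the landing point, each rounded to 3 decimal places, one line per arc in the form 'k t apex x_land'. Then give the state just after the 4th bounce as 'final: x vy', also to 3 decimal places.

Arc 1: start y=18.250, vy=12.520 → t=3.589, apex=26.239, x_land=39.732, impact vy=-22.690
  bounce: vy ← 0.77·22.690 = 17.471
Arc 2: start y=0.000, vy=17.471 → t=3.562, apex=15.557, x_land=79.162, impact vy=-17.471
  bounce: vy ← 0.77·17.471 = 13.453
Arc 3: start y=0.000, vy=13.453 → t=2.743, apex=9.224, x_land=109.523, impact vy=-13.453
  bounce: vy ← 0.77·13.453 = 10.359
Arc 4: start y=0.000, vy=10.359 → t=2.112, apex=5.469, x_land=132.901, impact vy=-10.359
  bounce: vy ← 0.77·10.359 = 7.976

1 3.589 26.239 39.732
2 3.562 15.557 79.162
3 2.743 9.224 109.523
4 2.112 5.469 132.901
final: 132.901 7.976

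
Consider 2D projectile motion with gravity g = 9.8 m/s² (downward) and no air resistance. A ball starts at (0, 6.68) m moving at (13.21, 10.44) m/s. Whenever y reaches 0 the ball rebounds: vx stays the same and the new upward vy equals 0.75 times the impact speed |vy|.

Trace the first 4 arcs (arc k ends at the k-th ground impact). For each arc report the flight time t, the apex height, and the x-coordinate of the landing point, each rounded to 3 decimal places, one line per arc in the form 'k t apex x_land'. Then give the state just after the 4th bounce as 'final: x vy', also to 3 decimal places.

Arc 1: start y=6.680, vy=10.440 → t=2.646, apex=12.241, x_land=34.952, impact vy=-15.489
  bounce: vy ← 0.75·15.489 = 11.617
Arc 2: start y=0.000, vy=11.617 → t=2.371, apex=6.886, x_land=66.270, impact vy=-11.617
  bounce: vy ← 0.75·11.617 = 8.713
Arc 3: start y=0.000, vy=8.713 → t=1.778, apex=3.873, x_land=89.759, impact vy=-8.713
  bounce: vy ← 0.75·8.713 = 6.535
Arc 4: start y=0.000, vy=6.535 → t=1.334, apex=2.179, x_land=107.376, impact vy=-6.535
  bounce: vy ← 0.75·6.535 = 4.901

1 2.646 12.241 34.952
2 2.371 6.886 66.270
3 1.778 3.873 89.759
4 1.334 2.179 107.376
final: 107.376 4.901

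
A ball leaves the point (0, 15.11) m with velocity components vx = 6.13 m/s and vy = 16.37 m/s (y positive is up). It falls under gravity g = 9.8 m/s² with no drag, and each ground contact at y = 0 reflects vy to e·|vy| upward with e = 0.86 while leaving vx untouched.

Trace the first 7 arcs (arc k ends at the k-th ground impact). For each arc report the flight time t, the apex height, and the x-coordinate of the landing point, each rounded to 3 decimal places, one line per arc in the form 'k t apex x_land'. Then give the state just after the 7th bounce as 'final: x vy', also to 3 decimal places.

Arc 1: start y=15.110, vy=16.370 → t=4.094, apex=28.782, x_land=25.096, impact vy=-23.751
  bounce: vy ← 0.86·23.751 = 20.426
Arc 2: start y=0.000, vy=20.426 → t=4.169, apex=21.287, x_land=50.650, impact vy=-20.426
  bounce: vy ← 0.86·20.426 = 17.567
Arc 3: start y=0.000, vy=17.567 → t=3.585, apex=15.744, x_land=72.626, impact vy=-17.567
  bounce: vy ← 0.86·17.567 = 15.107
Arc 4: start y=0.000, vy=15.107 → t=3.083, apex=11.644, x_land=91.526, impact vy=-15.107
  bounce: vy ← 0.86·15.107 = 12.992
Arc 5: start y=0.000, vy=12.992 → t=2.651, apex=8.612, x_land=107.779, impact vy=-12.992
  bounce: vy ← 0.86·12.992 = 11.173
Arc 6: start y=0.000, vy=11.173 → t=2.280, apex=6.370, x_land=121.757, impact vy=-11.173
  bounce: vy ← 0.86·11.173 = 9.609
Arc 7: start y=0.000, vy=9.609 → t=1.961, apex=4.711, x_land=133.779, impact vy=-9.609
  bounce: vy ← 0.86·9.609 = 8.264

1 4.094 28.782 25.096
2 4.169 21.287 50.650
3 3.585 15.744 72.626
4 3.083 11.644 91.526
5 2.651 8.612 107.779
6 2.280 6.370 121.757
7 1.961 4.711 133.779
final: 133.779 8.264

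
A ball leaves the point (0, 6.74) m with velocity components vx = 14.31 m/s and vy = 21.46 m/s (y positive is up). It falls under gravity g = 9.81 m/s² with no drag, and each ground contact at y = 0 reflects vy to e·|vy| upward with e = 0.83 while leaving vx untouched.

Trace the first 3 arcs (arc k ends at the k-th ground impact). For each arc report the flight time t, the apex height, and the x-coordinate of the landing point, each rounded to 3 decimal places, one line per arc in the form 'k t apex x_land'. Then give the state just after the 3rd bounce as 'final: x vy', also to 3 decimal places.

Arc 1: start y=6.740, vy=21.460 → t=4.669, apex=30.213, x_land=66.819, impact vy=-24.347
  bounce: vy ← 0.83·24.347 = 20.208
Arc 2: start y=0.000, vy=20.208 → t=4.120, apex=20.813, x_land=125.774, impact vy=-20.208
  bounce: vy ← 0.83·20.208 = 16.773
Arc 3: start y=0.000, vy=16.773 → t=3.419, apex=14.338, x_land=174.707, impact vy=-16.773
  bounce: vy ← 0.83·16.773 = 13.921

1 4.669 30.213 66.819
2 4.120 20.813 125.774
3 3.419 14.338 174.707
final: 174.707 13.921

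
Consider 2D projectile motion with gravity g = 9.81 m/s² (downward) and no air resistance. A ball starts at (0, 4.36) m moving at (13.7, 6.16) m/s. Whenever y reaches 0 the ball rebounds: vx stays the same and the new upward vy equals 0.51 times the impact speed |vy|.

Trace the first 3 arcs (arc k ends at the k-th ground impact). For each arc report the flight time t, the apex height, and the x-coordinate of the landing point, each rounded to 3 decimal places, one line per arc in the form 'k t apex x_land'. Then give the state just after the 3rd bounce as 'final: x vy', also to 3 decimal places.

1 1.761 6.294 24.122
2 1.155 1.637 39.951
3 0.589 0.426 48.024
final: 48.024 1.474

Arc 1: start y=4.360, vy=6.160 → t=1.761, apex=6.294, x_land=24.122, impact vy=-11.113
  bounce: vy ← 0.51·11.113 = 5.667
Arc 2: start y=0.000, vy=5.667 → t=1.155, apex=1.637, x_land=39.951, impact vy=-5.667
  bounce: vy ← 0.51·5.667 = 2.890
Arc 3: start y=0.000, vy=2.890 → t=0.589, apex=0.426, x_land=48.024, impact vy=-2.890
  bounce: vy ← 0.51·2.890 = 1.474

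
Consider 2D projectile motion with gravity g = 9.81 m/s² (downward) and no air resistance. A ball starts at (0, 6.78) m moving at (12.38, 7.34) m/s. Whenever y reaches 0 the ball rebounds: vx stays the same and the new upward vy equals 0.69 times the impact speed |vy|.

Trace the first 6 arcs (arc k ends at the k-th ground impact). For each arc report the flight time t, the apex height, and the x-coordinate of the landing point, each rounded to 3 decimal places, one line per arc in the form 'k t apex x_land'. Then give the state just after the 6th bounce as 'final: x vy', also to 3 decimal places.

1 2.142 9.526 26.516
2 1.923 4.535 50.324
3 1.327 2.159 66.752
4 0.916 1.028 78.087
5 0.632 0.489 85.909
6 0.436 0.233 91.306
final: 91.306 1.475

Arc 1: start y=6.780, vy=7.340 → t=2.142, apex=9.526, x_land=26.516, impact vy=-13.671
  bounce: vy ← 0.69·13.671 = 9.433
Arc 2: start y=0.000, vy=9.433 → t=1.923, apex=4.535, x_land=50.324, impact vy=-9.433
  bounce: vy ← 0.69·9.433 = 6.509
Arc 3: start y=0.000, vy=6.509 → t=1.327, apex=2.159, x_land=66.752, impact vy=-6.509
  bounce: vy ← 0.69·6.509 = 4.491
Arc 4: start y=0.000, vy=4.491 → t=0.916, apex=1.028, x_land=78.087, impact vy=-4.491
  bounce: vy ← 0.69·4.491 = 3.099
Arc 5: start y=0.000, vy=3.099 → t=0.632, apex=0.489, x_land=85.909, impact vy=-3.099
  bounce: vy ← 0.69·3.099 = 2.138
Arc 6: start y=0.000, vy=2.138 → t=0.436, apex=0.233, x_land=91.306, impact vy=-2.138
  bounce: vy ← 0.69·2.138 = 1.475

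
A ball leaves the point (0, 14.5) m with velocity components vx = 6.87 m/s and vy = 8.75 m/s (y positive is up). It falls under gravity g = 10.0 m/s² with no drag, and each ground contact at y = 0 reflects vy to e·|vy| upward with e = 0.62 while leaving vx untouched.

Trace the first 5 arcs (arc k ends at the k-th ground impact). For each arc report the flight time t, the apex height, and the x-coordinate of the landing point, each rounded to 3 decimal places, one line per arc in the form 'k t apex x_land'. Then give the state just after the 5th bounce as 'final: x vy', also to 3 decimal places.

1 2.790 18.328 19.164
2 2.374 7.045 35.474
3 1.472 2.708 45.587
4 0.913 1.041 51.856
5 0.566 0.400 55.743
final: 55.743 1.754

Arc 1: start y=14.500, vy=8.750 → t=2.790, apex=18.328, x_land=19.164, impact vy=-19.146
  bounce: vy ← 0.62·19.146 = 11.870
Arc 2: start y=0.000, vy=11.870 → t=2.374, apex=7.045, x_land=35.474, impact vy=-11.870
  bounce: vy ← 0.62·11.870 = 7.360
Arc 3: start y=0.000, vy=7.360 → t=1.472, apex=2.708, x_land=45.587, impact vy=-7.360
  bounce: vy ← 0.62·7.360 = 4.563
Arc 4: start y=0.000, vy=4.563 → t=0.913, apex=1.041, x_land=51.856, impact vy=-4.563
  bounce: vy ← 0.62·4.563 = 2.829
Arc 5: start y=0.000, vy=2.829 → t=0.566, apex=0.400, x_land=55.743, impact vy=-2.829
  bounce: vy ← 0.62·2.829 = 1.754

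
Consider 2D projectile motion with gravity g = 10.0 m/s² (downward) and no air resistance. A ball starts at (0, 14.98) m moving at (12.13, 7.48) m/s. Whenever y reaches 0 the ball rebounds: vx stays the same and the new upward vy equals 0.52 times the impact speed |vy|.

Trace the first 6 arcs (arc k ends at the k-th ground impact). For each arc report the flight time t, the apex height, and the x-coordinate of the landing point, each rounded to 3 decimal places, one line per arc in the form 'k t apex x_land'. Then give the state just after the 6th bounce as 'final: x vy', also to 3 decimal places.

1 2.634 17.778 31.946
2 1.961 4.807 55.733
3 1.020 1.300 68.102
4 0.530 0.351 74.534
5 0.276 0.095 77.879
6 0.143 0.026 79.618
final: 79.618 0.373

Arc 1: start y=14.980, vy=7.480 → t=2.634, apex=17.778, x_land=31.946, impact vy=-18.856
  bounce: vy ← 0.52·18.856 = 9.805
Arc 2: start y=0.000, vy=9.805 → t=1.961, apex=4.807, x_land=55.733, impact vy=-9.805
  bounce: vy ← 0.52·9.805 = 5.099
Arc 3: start y=0.000, vy=5.099 → t=1.020, apex=1.300, x_land=68.102, impact vy=-5.099
  bounce: vy ← 0.52·5.099 = 2.651
Arc 4: start y=0.000, vy=2.651 → t=0.530, apex=0.351, x_land=74.534, impact vy=-2.651
  bounce: vy ← 0.52·2.651 = 1.379
Arc 5: start y=0.000, vy=1.379 → t=0.276, apex=0.095, x_land=77.879, impact vy=-1.379
  bounce: vy ← 0.52·1.379 = 0.717
Arc 6: start y=0.000, vy=0.717 → t=0.143, apex=0.026, x_land=79.618, impact vy=-0.717
  bounce: vy ← 0.52·0.717 = 0.373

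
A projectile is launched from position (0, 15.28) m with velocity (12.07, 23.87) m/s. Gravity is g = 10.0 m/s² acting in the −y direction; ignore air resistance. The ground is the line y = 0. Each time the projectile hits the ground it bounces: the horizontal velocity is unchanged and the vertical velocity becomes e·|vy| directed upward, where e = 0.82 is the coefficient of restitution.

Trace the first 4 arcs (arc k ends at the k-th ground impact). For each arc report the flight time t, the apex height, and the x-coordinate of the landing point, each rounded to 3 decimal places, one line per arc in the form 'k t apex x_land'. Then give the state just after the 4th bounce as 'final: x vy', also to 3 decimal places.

Arc 1: start y=15.280, vy=23.870 → t=5.346, apex=43.769, x_land=64.522, impact vy=-29.587
  bounce: vy ← 0.82·29.587 = 24.261
Arc 2: start y=0.000, vy=24.261 → t=4.852, apex=29.430, x_land=123.089, impact vy=-24.261
  bounce: vy ← 0.82·24.261 = 19.894
Arc 3: start y=0.000, vy=19.894 → t=3.979, apex=19.789, x_land=171.113, impact vy=-19.894
  bounce: vy ← 0.82·19.894 = 16.313
Arc 4: start y=0.000, vy=16.313 → t=3.263, apex=13.306, x_land=210.493, impact vy=-16.313
  bounce: vy ← 0.82·16.313 = 13.377

1 5.346 43.769 64.522
2 4.852 29.430 123.089
3 3.979 19.789 171.113
4 3.263 13.306 210.493
final: 210.493 13.377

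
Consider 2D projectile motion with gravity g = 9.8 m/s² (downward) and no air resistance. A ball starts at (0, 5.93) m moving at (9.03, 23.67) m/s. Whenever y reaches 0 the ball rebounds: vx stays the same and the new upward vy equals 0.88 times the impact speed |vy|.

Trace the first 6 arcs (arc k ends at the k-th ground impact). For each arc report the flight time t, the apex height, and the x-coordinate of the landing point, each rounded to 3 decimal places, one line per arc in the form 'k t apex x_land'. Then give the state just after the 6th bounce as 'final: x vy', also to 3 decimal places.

1 5.069 34.515 45.776
2 4.671 26.729 87.956
3 4.111 20.699 125.075
4 3.617 16.029 157.739
5 3.183 12.413 186.483
6 2.801 9.613 211.779
final: 211.779 12.079

Arc 1: start y=5.930, vy=23.670 → t=5.069, apex=34.515, x_land=45.776, impact vy=-26.010
  bounce: vy ← 0.88·26.010 = 22.888
Arc 2: start y=0.000, vy=22.888 → t=4.671, apex=26.729, x_land=87.956, impact vy=-22.888
  bounce: vy ← 0.88·22.888 = 20.142
Arc 3: start y=0.000, vy=20.142 → t=4.111, apex=20.699, x_land=125.075, impact vy=-20.142
  bounce: vy ← 0.88·20.142 = 17.725
Arc 4: start y=0.000, vy=17.725 → t=3.617, apex=16.029, x_land=157.739, impact vy=-17.725
  bounce: vy ← 0.88·17.725 = 15.598
Arc 5: start y=0.000, vy=15.598 → t=3.183, apex=12.413, x_land=186.483, impact vy=-15.598
  bounce: vy ← 0.88·15.598 = 13.726
Arc 6: start y=0.000, vy=13.726 → t=2.801, apex=9.613, x_land=211.779, impact vy=-13.726
  bounce: vy ← 0.88·13.726 = 12.079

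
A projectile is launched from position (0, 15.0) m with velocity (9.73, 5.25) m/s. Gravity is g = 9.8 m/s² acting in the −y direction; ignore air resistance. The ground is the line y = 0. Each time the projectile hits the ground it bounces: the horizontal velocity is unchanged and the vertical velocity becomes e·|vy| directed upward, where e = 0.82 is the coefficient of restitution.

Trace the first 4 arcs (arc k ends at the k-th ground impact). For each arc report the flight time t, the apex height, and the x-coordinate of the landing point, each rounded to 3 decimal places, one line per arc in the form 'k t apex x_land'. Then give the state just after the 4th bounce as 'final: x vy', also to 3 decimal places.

1 2.366 16.406 23.017
2 3.001 11.032 52.215
3 2.461 7.418 76.158
4 2.018 4.988 95.791
final: 95.791 8.108

Arc 1: start y=15.000, vy=5.250 → t=2.366, apex=16.406, x_land=23.017, impact vy=-17.932
  bounce: vy ← 0.82·17.932 = 14.704
Arc 2: start y=0.000, vy=14.704 → t=3.001, apex=11.032, x_land=52.215, impact vy=-14.704
  bounce: vy ← 0.82·14.704 = 12.058
Arc 3: start y=0.000, vy=12.058 → t=2.461, apex=7.418, x_land=76.158, impact vy=-12.058
  bounce: vy ← 0.82·12.058 = 9.887
Arc 4: start y=0.000, vy=9.887 → t=2.018, apex=4.988, x_land=95.791, impact vy=-9.887
  bounce: vy ← 0.82·9.887 = 8.108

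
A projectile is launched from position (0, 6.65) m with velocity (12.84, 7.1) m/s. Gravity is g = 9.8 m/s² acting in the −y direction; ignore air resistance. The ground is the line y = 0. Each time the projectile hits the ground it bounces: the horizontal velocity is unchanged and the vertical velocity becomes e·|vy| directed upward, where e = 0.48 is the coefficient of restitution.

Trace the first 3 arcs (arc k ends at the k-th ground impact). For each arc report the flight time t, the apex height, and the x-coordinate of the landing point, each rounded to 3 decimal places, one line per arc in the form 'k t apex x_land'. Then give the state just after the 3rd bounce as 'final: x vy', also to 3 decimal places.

Arc 1: start y=6.650, vy=7.100 → t=2.096, apex=9.222, x_land=26.917, impact vy=-13.444
  bounce: vy ← 0.48·13.444 = 6.453
Arc 2: start y=0.000, vy=6.453 → t=1.317, apex=2.125, x_land=43.827, impact vy=-6.453
  bounce: vy ← 0.48·6.453 = 3.098
Arc 3: start y=0.000, vy=3.098 → t=0.632, apex=0.490, x_land=51.944, impact vy=-3.098
  bounce: vy ← 0.48·3.098 = 1.487

1 2.096 9.222 26.917
2 1.317 2.125 43.827
3 0.632 0.490 51.944
final: 51.944 1.487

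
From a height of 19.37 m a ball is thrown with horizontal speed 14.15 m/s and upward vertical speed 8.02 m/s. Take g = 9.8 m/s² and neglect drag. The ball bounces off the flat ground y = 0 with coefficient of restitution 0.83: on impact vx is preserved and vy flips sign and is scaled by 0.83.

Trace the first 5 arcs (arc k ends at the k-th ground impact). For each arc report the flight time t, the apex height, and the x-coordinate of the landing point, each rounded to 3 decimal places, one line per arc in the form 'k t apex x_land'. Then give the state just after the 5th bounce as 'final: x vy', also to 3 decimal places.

Arc 1: start y=19.370, vy=8.020 → t=2.968, apex=22.652, x_land=42.003, impact vy=-21.071
  bounce: vy ← 0.83·21.071 = 17.489
Arc 2: start y=0.000, vy=17.489 → t=3.569, apex=15.605, x_land=92.506, impact vy=-17.489
  bounce: vy ← 0.83·17.489 = 14.516
Arc 3: start y=0.000, vy=14.516 → t=2.962, apex=10.750, x_land=134.424, impact vy=-14.516
  bounce: vy ← 0.83·14.516 = 12.048
Arc 4: start y=0.000, vy=12.048 → t=2.459, apex=7.406, x_land=169.215, impact vy=-12.048
  bounce: vy ← 0.83·12.048 = 10.000
Arc 5: start y=0.000, vy=10.000 → t=2.041, apex=5.102, x_land=198.092, impact vy=-10.000
  bounce: vy ← 0.83·10.000 = 8.300

1 2.968 22.652 42.003
2 3.569 15.605 92.506
3 2.962 10.750 134.424
4 2.459 7.406 169.215
5 2.041 5.102 198.092
final: 198.092 8.300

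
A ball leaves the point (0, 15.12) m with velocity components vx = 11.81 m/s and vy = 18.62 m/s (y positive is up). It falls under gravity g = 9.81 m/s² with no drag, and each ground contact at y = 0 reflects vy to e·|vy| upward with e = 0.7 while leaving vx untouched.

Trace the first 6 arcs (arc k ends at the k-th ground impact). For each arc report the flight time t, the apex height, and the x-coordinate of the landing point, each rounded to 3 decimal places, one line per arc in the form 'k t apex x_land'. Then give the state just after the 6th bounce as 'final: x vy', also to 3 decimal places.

Arc 1: start y=15.120, vy=18.620 → t=4.484, apex=32.791, x_land=52.952, impact vy=-25.365
  bounce: vy ← 0.7·25.365 = 17.755
Arc 2: start y=0.000, vy=17.755 → t=3.620, apex=16.068, x_land=95.702, impact vy=-17.755
  bounce: vy ← 0.7·17.755 = 12.429
Arc 3: start y=0.000, vy=12.429 → t=2.534, apex=7.873, x_land=125.627, impact vy=-12.429
  bounce: vy ← 0.7·12.429 = 8.700
Arc 4: start y=0.000, vy=8.700 → t=1.774, apex=3.858, x_land=146.574, impact vy=-8.700
  bounce: vy ← 0.7·8.700 = 6.090
Arc 5: start y=0.000, vy=6.090 → t=1.242, apex=1.890, x_land=161.237, impact vy=-6.090
  bounce: vy ← 0.7·6.090 = 4.263
Arc 6: start y=0.000, vy=4.263 → t=0.869, apex=0.926, x_land=171.502, impact vy=-4.263
  bounce: vy ← 0.7·4.263 = 2.984

1 4.484 32.791 52.952
2 3.620 16.068 95.702
3 2.534 7.873 125.627
4 1.774 3.858 146.574
5 1.242 1.890 161.237
6 0.869 0.926 171.502
final: 171.502 2.984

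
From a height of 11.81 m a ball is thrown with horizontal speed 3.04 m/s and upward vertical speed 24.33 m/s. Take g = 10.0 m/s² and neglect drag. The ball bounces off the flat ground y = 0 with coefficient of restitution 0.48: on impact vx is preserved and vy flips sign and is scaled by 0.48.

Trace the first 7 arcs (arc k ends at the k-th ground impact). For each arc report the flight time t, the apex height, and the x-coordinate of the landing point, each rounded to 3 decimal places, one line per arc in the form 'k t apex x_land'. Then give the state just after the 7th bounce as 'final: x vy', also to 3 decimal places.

Arc 1: start y=11.810, vy=24.330 → t=5.311, apex=41.407, x_land=16.145, impact vy=-28.778
  bounce: vy ← 0.48·28.778 = 13.813
Arc 2: start y=0.000, vy=13.813 → t=2.763, apex=9.540, x_land=24.543, impact vy=-13.813
  bounce: vy ← 0.48·13.813 = 6.630
Arc 3: start y=0.000, vy=6.630 → t=1.326, apex=2.198, x_land=28.574, impact vy=-6.630
  bounce: vy ← 0.48·6.630 = 3.183
Arc 4: start y=0.000, vy=3.183 → t=0.637, apex=0.506, x_land=30.509, impact vy=-3.183
  bounce: vy ← 0.48·3.183 = 1.528
Arc 5: start y=0.000, vy=1.528 → t=0.306, apex=0.117, x_land=31.438, impact vy=-1.528
  bounce: vy ← 0.48·1.528 = 0.733
Arc 6: start y=0.000, vy=0.733 → t=0.147, apex=0.027, x_land=31.884, impact vy=-0.733
  bounce: vy ← 0.48·0.733 = 0.352
Arc 7: start y=0.000, vy=0.352 → t=0.070, apex=0.006, x_land=32.098, impact vy=-0.352
  bounce: vy ← 0.48·0.352 = 0.169

1 5.311 41.407 16.145
2 2.763 9.540 24.543
3 1.326 2.198 28.574
4 0.637 0.506 30.509
5 0.306 0.117 31.438
6 0.147 0.027 31.884
7 0.070 0.006 32.098
final: 32.098 0.169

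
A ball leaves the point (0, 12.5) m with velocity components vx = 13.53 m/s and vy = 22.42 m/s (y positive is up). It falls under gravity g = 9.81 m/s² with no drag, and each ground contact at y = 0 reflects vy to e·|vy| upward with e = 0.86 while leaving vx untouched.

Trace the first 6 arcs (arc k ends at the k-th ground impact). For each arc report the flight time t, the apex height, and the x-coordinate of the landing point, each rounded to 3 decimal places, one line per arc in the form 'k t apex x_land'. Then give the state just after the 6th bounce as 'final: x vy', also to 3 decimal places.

Arc 1: start y=12.500, vy=22.420 → t=5.073, apex=38.120, x_land=68.640, impact vy=-27.348
  bounce: vy ← 0.86·27.348 = 23.519
Arc 2: start y=0.000, vy=23.519 → t=4.795, apex=28.193, x_land=133.516, impact vy=-23.519
  bounce: vy ← 0.86·23.519 = 20.226
Arc 3: start y=0.000, vy=20.226 → t=4.124, apex=20.852, x_land=189.309, impact vy=-20.226
  bounce: vy ← 0.86·20.226 = 17.395
Arc 4: start y=0.000, vy=17.395 → t=3.546, apex=15.422, x_land=237.291, impact vy=-17.395
  bounce: vy ← 0.86·17.395 = 14.960
Arc 5: start y=0.000, vy=14.960 → t=3.050, apex=11.406, x_land=278.555, impact vy=-14.960
  bounce: vy ← 0.86·14.960 = 12.865
Arc 6: start y=0.000, vy=12.865 → t=2.623, apex=8.436, x_land=314.042, impact vy=-12.865
  bounce: vy ← 0.86·12.865 = 11.064

1 5.073 38.120 68.640
2 4.795 28.193 133.516
3 4.124 20.852 189.309
4 3.546 15.422 237.291
5 3.050 11.406 278.555
6 2.623 8.436 314.042
final: 314.042 11.064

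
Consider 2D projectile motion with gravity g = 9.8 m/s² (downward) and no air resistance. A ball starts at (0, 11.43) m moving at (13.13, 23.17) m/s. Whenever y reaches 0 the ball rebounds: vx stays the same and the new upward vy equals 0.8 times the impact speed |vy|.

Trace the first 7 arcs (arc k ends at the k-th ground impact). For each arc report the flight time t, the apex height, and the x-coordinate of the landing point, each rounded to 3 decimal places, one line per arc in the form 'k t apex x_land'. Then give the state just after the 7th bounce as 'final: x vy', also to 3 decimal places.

1 5.179 38.820 68.000
2 4.504 24.845 127.131
3 3.603 15.901 174.436
4 2.882 10.176 212.280
5 2.306 6.513 242.555
6 1.845 4.168 266.775
7 1.476 2.668 286.151
final: 286.151 5.785

Arc 1: start y=11.430, vy=23.170 → t=5.179, apex=38.820, x_land=68.000, impact vy=-27.584
  bounce: vy ← 0.8·27.584 = 22.067
Arc 2: start y=0.000, vy=22.067 → t=4.504, apex=24.845, x_land=127.131, impact vy=-22.067
  bounce: vy ← 0.8·22.067 = 17.654
Arc 3: start y=0.000, vy=17.654 → t=3.603, apex=15.901, x_land=174.436, impact vy=-17.654
  bounce: vy ← 0.8·17.654 = 14.123
Arc 4: start y=0.000, vy=14.123 → t=2.882, apex=10.176, x_land=212.280, impact vy=-14.123
  bounce: vy ← 0.8·14.123 = 11.298
Arc 5: start y=0.000, vy=11.298 → t=2.306, apex=6.513, x_land=242.555, impact vy=-11.298
  bounce: vy ← 0.8·11.298 = 9.039
Arc 6: start y=0.000, vy=9.039 → t=1.845, apex=4.168, x_land=266.775, impact vy=-9.039
  bounce: vy ← 0.8·9.039 = 7.231
Arc 7: start y=0.000, vy=7.231 → t=1.476, apex=2.668, x_land=286.151, impact vy=-7.231
  bounce: vy ← 0.8·7.231 = 5.785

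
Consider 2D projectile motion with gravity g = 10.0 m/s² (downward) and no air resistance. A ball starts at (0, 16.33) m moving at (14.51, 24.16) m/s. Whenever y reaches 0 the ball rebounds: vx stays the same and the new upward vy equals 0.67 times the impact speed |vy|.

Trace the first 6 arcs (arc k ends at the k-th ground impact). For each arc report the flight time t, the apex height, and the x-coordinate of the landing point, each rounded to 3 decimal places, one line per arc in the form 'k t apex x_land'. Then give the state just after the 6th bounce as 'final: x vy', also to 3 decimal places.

Arc 1: start y=16.330, vy=24.160 → t=5.433, apex=45.515, x_land=78.835, impact vy=-30.171
  bounce: vy ← 0.67·30.171 = 20.215
Arc 2: start y=0.000, vy=20.215 → t=4.043, apex=20.432, x_land=137.498, impact vy=-20.215
  bounce: vy ← 0.67·20.215 = 13.544
Arc 3: start y=0.000, vy=13.544 → t=2.709, apex=9.172, x_land=176.802, impact vy=-13.544
  bounce: vy ← 0.67·13.544 = 9.074
Arc 4: start y=0.000, vy=9.074 → t=1.815, apex=4.117, x_land=203.136, impact vy=-9.074
  bounce: vy ← 0.67·9.074 = 6.080
Arc 5: start y=0.000, vy=6.080 → t=1.216, apex=1.848, x_land=220.780, impact vy=-6.080
  bounce: vy ← 0.67·6.080 = 4.073
Arc 6: start y=0.000, vy=4.073 → t=0.815, apex=0.830, x_land=232.601, impact vy=-4.073
  bounce: vy ← 0.67·4.073 = 2.729

1 5.433 45.515 78.835
2 4.043 20.432 137.498
3 2.709 9.172 176.802
4 1.815 4.117 203.136
5 1.216 1.848 220.780
6 0.815 0.830 232.601
final: 232.601 2.729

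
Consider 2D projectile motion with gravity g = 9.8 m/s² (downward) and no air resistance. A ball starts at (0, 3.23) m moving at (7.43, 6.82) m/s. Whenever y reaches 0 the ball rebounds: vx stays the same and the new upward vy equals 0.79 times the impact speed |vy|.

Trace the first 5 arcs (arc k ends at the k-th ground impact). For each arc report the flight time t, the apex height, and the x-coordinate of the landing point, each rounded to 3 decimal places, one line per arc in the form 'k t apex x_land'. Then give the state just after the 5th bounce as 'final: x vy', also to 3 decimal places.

Arc 1: start y=3.230, vy=6.820 → t=1.765, apex=5.603, x_land=13.116, impact vy=-10.480
  bounce: vy ← 0.79·10.480 = 8.279
Arc 2: start y=0.000, vy=8.279 → t=1.690, apex=3.497, x_land=25.669, impact vy=-8.279
  bounce: vy ← 0.79·8.279 = 6.540
Arc 3: start y=0.000, vy=6.540 → t=1.335, apex=2.182, x_land=35.586, impact vy=-6.540
  bounce: vy ← 0.79·6.540 = 5.167
Arc 4: start y=0.000, vy=5.167 → t=1.054, apex=1.362, x_land=43.421, impact vy=-5.167
  bounce: vy ← 0.79·5.167 = 4.082
Arc 5: start y=0.000, vy=4.082 → t=0.833, apex=0.850, x_land=49.610, impact vy=-4.082
  bounce: vy ← 0.79·4.082 = 3.225

1 1.765 5.603 13.116
2 1.690 3.497 25.669
3 1.335 2.182 35.586
4 1.054 1.362 43.421
5 0.833 0.850 49.610
final: 49.610 3.225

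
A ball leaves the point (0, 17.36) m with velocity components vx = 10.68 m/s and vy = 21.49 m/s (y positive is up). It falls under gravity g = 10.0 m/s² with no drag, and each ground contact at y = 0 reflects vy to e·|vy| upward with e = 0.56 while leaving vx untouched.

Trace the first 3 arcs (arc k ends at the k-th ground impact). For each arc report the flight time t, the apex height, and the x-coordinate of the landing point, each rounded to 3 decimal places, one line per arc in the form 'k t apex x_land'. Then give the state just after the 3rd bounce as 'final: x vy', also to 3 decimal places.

Arc 1: start y=17.360, vy=21.490 → t=4.993, apex=40.451, x_land=53.329, impact vy=-28.443
  bounce: vy ← 0.56·28.443 = 15.928
Arc 2: start y=0.000, vy=15.928 → t=3.186, apex=12.685, x_land=87.351, impact vy=-15.928
  bounce: vy ← 0.56·15.928 = 8.920
Arc 3: start y=0.000, vy=8.920 → t=1.784, apex=3.978, x_land=106.404, impact vy=-8.920
  bounce: vy ← 0.56·8.920 = 4.995

1 4.993 40.451 53.329
2 3.186 12.685 87.351
3 1.784 3.978 106.404
final: 106.404 4.995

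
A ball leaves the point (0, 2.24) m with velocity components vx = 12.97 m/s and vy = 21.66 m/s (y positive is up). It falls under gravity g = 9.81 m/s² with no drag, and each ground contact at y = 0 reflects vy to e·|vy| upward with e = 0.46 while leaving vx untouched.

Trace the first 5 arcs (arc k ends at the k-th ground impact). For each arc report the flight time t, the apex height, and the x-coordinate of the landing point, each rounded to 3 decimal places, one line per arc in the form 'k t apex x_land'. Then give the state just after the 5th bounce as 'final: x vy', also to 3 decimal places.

1 4.517 26.152 58.586
2 2.124 5.534 86.138
3 0.977 1.171 98.812
4 0.450 0.248 104.642
5 0.207 0.052 107.324
final: 107.324 0.467

Arc 1: start y=2.240, vy=21.660 → t=4.517, apex=26.152, x_land=58.586, impact vy=-22.652
  bounce: vy ← 0.46·22.652 = 10.420
Arc 2: start y=0.000, vy=10.420 → t=2.124, apex=5.534, x_land=86.138, impact vy=-10.420
  bounce: vy ← 0.46·10.420 = 4.793
Arc 3: start y=0.000, vy=4.793 → t=0.977, apex=1.171, x_land=98.812, impact vy=-4.793
  bounce: vy ← 0.46·4.793 = 2.205
Arc 4: start y=0.000, vy=2.205 → t=0.450, apex=0.248, x_land=104.642, impact vy=-2.205
  bounce: vy ← 0.46·2.205 = 1.014
Arc 5: start y=0.000, vy=1.014 → t=0.207, apex=0.052, x_land=107.324, impact vy=-1.014
  bounce: vy ← 0.46·1.014 = 0.467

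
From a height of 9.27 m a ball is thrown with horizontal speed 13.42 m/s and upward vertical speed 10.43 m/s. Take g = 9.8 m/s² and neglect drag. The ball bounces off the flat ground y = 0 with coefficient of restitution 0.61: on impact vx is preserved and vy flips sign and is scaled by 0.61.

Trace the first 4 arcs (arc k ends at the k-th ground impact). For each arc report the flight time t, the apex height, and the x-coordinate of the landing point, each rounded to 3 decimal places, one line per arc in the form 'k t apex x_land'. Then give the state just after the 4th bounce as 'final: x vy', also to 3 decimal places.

Arc 1: start y=9.270, vy=10.430 → t=2.803, apex=14.820, x_land=37.622, impact vy=-17.043
  bounce: vy ← 0.61·17.043 = 10.396
Arc 2: start y=0.000, vy=10.396 → t=2.122, apex=5.515, x_land=66.095, impact vy=-10.396
  bounce: vy ← 0.61·10.396 = 6.342
Arc 3: start y=0.000, vy=6.342 → t=1.294, apex=2.052, x_land=83.464, impact vy=-6.342
  bounce: vy ← 0.61·6.342 = 3.869
Arc 4: start y=0.000, vy=3.869 → t=0.789, apex=0.764, x_land=94.059, impact vy=-3.869
  bounce: vy ← 0.61·3.869 = 2.360

1 2.803 14.820 37.622
2 2.122 5.515 66.095
3 1.294 2.052 83.464
4 0.789 0.764 94.059
final: 94.059 2.360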